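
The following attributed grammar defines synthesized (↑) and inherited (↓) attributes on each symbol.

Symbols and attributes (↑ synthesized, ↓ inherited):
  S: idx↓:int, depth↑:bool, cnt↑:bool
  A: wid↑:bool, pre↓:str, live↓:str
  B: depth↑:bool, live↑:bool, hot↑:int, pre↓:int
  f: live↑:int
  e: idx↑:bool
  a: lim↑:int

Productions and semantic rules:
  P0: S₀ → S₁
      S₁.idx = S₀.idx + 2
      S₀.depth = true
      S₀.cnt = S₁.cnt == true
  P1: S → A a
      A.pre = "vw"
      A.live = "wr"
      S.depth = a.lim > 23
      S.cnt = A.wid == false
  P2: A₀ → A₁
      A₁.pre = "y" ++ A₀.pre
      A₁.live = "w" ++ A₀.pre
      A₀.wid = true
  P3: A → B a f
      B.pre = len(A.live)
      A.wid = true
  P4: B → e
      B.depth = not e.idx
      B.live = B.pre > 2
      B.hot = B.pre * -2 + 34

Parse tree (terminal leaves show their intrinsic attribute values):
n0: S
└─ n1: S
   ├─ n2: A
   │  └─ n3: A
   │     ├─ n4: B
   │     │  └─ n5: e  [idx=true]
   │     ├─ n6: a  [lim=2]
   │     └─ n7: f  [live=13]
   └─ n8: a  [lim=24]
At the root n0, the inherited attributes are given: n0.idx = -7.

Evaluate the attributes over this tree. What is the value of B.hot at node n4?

28

1. n0.idx = -7  [given at root]
2. n1.idx = -5  [S₀.idx + 2]
3. n2.pre = "vw"  ["vw"]
4. n2.live = "wr"  ["wr"]
5. n3.pre = "yvw"  ["y" ++ A₀.pre]
6. n3.live = "wvw"  ["w" ++ A₀.pre]
7. n4.pre = 3  [len(A.live)]
8. n5.idx = true  [terminal]
9. n4.depth = false  [not e.idx]
10. n4.live = true  [B.pre > 2]
11. n4.hot = 28  [B.pre * -2 + 34]
12. n6.lim = 2  [terminal]
13. n7.live = 13  [terminal]
14. n3.wid = true  [true]
15. n2.wid = true  [true]
16. n8.lim = 24  [terminal]
17. n1.depth = true  [a.lim > 23]
18. n1.cnt = false  [A.wid == false]
19. n0.depth = true  [true]
20. n0.cnt = false  [S₁.cnt == true]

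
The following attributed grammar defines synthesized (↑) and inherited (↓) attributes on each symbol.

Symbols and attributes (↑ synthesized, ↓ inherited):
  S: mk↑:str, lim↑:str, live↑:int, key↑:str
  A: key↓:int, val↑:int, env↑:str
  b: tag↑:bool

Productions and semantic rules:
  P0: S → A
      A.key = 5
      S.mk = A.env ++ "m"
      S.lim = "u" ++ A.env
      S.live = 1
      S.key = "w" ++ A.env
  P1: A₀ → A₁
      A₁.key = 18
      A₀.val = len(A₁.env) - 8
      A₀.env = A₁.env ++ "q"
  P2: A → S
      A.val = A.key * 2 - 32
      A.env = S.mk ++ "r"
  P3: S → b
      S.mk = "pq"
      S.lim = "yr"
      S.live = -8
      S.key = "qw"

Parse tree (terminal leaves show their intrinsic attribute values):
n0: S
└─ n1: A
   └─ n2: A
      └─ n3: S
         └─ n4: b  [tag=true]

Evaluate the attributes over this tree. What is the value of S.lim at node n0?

1. n1.key = 5  [5]
2. n2.key = 18  [18]
3. n4.tag = true  [terminal]
4. n3.mk = "pq"  ["pq"]
5. n3.lim = "yr"  ["yr"]
6. n3.live = -8  [-8]
7. n3.key = "qw"  ["qw"]
8. n2.val = 4  [A.key * 2 - 32]
9. n2.env = "pqr"  [S.mk ++ "r"]
10. n1.val = -5  [len(A₁.env) - 8]
11. n1.env = "pqrq"  [A₁.env ++ "q"]
12. n0.mk = "pqrqm"  [A.env ++ "m"]
13. n0.lim = "upqrq"  ["u" ++ A.env]
14. n0.live = 1  [1]
15. n0.key = "wpqrq"  ["w" ++ A.env]

"upqrq"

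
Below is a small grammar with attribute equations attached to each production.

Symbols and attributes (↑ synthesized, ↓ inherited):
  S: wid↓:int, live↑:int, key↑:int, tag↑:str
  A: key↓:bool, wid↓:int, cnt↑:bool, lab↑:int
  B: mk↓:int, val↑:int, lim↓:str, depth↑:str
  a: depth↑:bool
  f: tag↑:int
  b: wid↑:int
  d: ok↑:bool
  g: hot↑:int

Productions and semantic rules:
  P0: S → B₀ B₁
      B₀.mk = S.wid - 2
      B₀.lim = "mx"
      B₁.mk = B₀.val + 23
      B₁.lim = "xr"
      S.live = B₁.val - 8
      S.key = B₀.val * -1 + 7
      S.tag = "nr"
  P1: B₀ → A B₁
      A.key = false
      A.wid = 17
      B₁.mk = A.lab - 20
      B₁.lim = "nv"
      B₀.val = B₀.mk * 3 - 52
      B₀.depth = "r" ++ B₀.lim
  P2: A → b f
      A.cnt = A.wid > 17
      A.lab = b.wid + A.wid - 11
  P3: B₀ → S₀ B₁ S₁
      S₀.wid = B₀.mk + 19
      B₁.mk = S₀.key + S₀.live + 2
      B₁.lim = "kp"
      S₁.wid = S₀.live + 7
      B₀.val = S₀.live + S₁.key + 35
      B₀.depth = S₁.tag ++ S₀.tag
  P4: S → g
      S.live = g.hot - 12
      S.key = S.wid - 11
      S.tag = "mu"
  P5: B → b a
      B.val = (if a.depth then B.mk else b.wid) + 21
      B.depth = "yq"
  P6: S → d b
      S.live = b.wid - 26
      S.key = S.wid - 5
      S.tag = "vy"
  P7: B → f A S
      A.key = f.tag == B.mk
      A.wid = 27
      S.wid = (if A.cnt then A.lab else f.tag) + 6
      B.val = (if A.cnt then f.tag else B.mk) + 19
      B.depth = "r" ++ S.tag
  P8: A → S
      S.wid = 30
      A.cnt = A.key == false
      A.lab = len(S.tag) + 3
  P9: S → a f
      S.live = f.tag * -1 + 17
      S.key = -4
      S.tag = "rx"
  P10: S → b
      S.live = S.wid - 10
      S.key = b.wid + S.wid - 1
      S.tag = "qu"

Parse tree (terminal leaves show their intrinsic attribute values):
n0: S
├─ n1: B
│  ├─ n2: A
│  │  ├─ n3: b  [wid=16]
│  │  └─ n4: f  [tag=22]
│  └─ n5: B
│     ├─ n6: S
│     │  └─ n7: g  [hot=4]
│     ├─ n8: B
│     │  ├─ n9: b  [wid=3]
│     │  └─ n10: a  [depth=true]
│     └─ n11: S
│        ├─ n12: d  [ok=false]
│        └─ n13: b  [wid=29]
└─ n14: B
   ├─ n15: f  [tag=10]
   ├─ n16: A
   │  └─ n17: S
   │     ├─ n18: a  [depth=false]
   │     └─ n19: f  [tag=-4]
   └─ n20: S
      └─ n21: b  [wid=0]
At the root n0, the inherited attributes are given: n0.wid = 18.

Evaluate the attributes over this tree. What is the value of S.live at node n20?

1

1. n0.wid = 18  [given at root]
2. n1.mk = 16  [S.wid - 2]
3. n1.lim = "mx"  ["mx"]
4. n2.key = false  [false]
5. n2.wid = 17  [17]
6. n3.wid = 16  [terminal]
7. n4.tag = 22  [terminal]
8. n2.cnt = false  [A.wid > 17]
9. n2.lab = 22  [b.wid + A.wid - 11]
10. n5.mk = 2  [A.lab - 20]
11. n5.lim = "nv"  ["nv"]
12. n6.wid = 21  [B₀.mk + 19]
13. n7.hot = 4  [terminal]
14. n6.live = -8  [g.hot - 12]
15. n6.key = 10  [S.wid - 11]
16. n6.tag = "mu"  ["mu"]
17. n8.mk = 4  [S₀.key + S₀.live + 2]
18. n8.lim = "kp"  ["kp"]
19. n9.wid = 3  [terminal]
20. n10.depth = true  [terminal]
21. n8.val = 25  [(if a.depth then B.mk else b.wid) + 21]
22. n8.depth = "yq"  ["yq"]
23. n11.wid = -1  [S₀.live + 7]
24. n12.ok = false  [terminal]
25. n13.wid = 29  [terminal]
26. n11.live = 3  [b.wid - 26]
27. n11.key = -6  [S.wid - 5]
28. n11.tag = "vy"  ["vy"]
29. n5.val = 21  [S₀.live + S₁.key + 35]
30. n5.depth = "vymu"  [S₁.tag ++ S₀.tag]
31. n1.val = -4  [B₀.mk * 3 - 52]
32. n1.depth = "rmx"  ["r" ++ B₀.lim]
33. n14.mk = 19  [B₀.val + 23]
34. n14.lim = "xr"  ["xr"]
35. n15.tag = 10  [terminal]
36. n16.key = false  [f.tag == B.mk]
37. n16.wid = 27  [27]
38. n17.wid = 30  [30]
39. n18.depth = false  [terminal]
40. n19.tag = -4  [terminal]
41. n17.live = 21  [f.tag * -1 + 17]
42. n17.key = -4  [-4]
43. n17.tag = "rx"  ["rx"]
44. n16.cnt = true  [A.key == false]
45. n16.lab = 5  [len(S.tag) + 3]
46. n20.wid = 11  [(if A.cnt then A.lab else f.tag) + 6]
47. n21.wid = 0  [terminal]
48. n20.live = 1  [S.wid - 10]
49. n20.key = 10  [b.wid + S.wid - 1]
50. n20.tag = "qu"  ["qu"]
51. n14.val = 29  [(if A.cnt then f.tag else B.mk) + 19]
52. n14.depth = "rqu"  ["r" ++ S.tag]
53. n0.live = 21  [B₁.val - 8]
54. n0.key = 11  [B₀.val * -1 + 7]
55. n0.tag = "nr"  ["nr"]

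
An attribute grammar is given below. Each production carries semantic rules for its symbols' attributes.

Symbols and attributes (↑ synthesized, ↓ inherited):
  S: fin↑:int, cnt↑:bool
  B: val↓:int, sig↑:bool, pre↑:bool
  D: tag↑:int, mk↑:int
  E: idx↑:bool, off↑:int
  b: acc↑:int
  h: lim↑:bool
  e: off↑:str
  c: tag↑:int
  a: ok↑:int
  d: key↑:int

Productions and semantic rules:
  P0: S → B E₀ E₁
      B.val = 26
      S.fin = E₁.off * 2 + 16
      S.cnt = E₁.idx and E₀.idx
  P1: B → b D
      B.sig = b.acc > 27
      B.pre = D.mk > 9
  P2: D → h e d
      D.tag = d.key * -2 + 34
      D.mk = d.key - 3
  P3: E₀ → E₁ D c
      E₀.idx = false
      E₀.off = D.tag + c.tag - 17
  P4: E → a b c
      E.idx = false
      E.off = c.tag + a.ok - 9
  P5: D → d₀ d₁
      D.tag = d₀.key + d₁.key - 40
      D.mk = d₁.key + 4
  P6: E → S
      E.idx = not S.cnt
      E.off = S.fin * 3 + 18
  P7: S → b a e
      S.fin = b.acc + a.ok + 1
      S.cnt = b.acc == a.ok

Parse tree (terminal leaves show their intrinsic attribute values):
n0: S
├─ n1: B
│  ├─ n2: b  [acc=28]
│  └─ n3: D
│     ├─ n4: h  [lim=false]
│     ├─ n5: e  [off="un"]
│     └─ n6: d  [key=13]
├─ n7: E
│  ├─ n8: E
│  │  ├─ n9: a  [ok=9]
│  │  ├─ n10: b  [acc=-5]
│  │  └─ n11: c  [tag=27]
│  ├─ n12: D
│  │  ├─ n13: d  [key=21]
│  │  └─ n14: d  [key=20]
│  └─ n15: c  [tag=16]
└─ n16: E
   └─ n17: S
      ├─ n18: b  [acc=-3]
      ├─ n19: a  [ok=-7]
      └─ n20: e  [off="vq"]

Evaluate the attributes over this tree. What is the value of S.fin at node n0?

-2

1. n1.val = 26  [26]
2. n2.acc = 28  [terminal]
3. n4.lim = false  [terminal]
4. n5.off = "un"  [terminal]
5. n6.key = 13  [terminal]
6. n3.tag = 8  [d.key * -2 + 34]
7. n3.mk = 10  [d.key - 3]
8. n1.sig = true  [b.acc > 27]
9. n1.pre = true  [D.mk > 9]
10. n9.ok = 9  [terminal]
11. n10.acc = -5  [terminal]
12. n11.tag = 27  [terminal]
13. n8.idx = false  [false]
14. n8.off = 27  [c.tag + a.ok - 9]
15. n13.key = 21  [terminal]
16. n14.key = 20  [terminal]
17. n12.tag = 1  [d₀.key + d₁.key - 40]
18. n12.mk = 24  [d₁.key + 4]
19. n15.tag = 16  [terminal]
20. n7.idx = false  [false]
21. n7.off = 0  [D.tag + c.tag - 17]
22. n18.acc = -3  [terminal]
23. n19.ok = -7  [terminal]
24. n20.off = "vq"  [terminal]
25. n17.fin = -9  [b.acc + a.ok + 1]
26. n17.cnt = false  [b.acc == a.ok]
27. n16.idx = true  [not S.cnt]
28. n16.off = -9  [S.fin * 3 + 18]
29. n0.fin = -2  [E₁.off * 2 + 16]
30. n0.cnt = false  [E₁.idx and E₀.idx]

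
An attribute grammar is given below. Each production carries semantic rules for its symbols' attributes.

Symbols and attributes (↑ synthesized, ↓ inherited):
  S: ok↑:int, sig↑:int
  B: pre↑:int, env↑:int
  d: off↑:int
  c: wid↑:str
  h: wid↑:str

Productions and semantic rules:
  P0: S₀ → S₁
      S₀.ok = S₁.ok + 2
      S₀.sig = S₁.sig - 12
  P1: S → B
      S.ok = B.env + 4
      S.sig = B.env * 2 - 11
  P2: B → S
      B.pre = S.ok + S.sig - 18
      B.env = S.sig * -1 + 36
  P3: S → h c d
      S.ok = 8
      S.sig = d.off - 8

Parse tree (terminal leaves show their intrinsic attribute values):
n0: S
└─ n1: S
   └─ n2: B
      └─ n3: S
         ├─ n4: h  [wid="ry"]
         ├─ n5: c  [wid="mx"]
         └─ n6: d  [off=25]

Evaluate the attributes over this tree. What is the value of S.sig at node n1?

27

1. n4.wid = "ry"  [terminal]
2. n5.wid = "mx"  [terminal]
3. n6.off = 25  [terminal]
4. n3.ok = 8  [8]
5. n3.sig = 17  [d.off - 8]
6. n2.pre = 7  [S.ok + S.sig - 18]
7. n2.env = 19  [S.sig * -1 + 36]
8. n1.ok = 23  [B.env + 4]
9. n1.sig = 27  [B.env * 2 - 11]
10. n0.ok = 25  [S₁.ok + 2]
11. n0.sig = 15  [S₁.sig - 12]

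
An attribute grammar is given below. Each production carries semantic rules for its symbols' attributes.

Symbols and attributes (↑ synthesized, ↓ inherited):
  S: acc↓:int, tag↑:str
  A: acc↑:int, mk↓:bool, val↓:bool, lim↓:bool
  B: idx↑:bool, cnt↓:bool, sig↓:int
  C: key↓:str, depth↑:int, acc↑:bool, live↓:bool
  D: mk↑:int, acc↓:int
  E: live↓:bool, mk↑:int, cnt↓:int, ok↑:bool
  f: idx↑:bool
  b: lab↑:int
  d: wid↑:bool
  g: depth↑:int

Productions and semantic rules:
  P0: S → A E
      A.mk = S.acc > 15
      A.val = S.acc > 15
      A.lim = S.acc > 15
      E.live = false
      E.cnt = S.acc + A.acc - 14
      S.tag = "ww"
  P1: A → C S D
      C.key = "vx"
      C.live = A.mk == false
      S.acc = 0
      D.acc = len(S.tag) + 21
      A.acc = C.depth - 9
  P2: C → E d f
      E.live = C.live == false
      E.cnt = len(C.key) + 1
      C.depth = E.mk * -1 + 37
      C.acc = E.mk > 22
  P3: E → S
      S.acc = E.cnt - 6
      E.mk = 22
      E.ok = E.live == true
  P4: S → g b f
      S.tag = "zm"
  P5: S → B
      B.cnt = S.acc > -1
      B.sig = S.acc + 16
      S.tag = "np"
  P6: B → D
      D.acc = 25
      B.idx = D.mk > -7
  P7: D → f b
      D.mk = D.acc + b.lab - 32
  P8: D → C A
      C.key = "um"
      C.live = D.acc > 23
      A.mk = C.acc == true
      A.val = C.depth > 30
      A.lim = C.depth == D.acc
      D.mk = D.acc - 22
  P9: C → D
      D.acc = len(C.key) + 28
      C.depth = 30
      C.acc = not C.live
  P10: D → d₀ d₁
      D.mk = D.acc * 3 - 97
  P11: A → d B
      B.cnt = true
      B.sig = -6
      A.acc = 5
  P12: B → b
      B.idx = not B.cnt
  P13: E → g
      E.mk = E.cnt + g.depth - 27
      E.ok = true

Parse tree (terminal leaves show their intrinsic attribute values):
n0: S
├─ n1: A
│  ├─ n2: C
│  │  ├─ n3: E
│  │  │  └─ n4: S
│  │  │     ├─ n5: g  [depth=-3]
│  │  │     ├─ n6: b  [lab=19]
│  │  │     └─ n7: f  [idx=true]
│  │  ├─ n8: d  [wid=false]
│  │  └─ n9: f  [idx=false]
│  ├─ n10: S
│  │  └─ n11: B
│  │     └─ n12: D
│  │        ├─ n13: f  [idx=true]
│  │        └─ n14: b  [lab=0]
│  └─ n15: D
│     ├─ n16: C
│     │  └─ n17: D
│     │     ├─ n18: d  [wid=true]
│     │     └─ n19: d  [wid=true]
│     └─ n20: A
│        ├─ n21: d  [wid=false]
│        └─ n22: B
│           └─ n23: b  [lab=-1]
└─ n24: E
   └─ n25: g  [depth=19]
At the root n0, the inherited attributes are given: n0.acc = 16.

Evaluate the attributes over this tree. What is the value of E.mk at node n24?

1. n0.acc = 16  [given at root]
2. n1.mk = true  [S.acc > 15]
3. n1.val = true  [S.acc > 15]
4. n1.lim = true  [S.acc > 15]
5. n2.key = "vx"  ["vx"]
6. n2.live = false  [A.mk == false]
7. n3.live = true  [C.live == false]
8. n3.cnt = 3  [len(C.key) + 1]
9. n4.acc = -3  [E.cnt - 6]
10. n5.depth = -3  [terminal]
11. n6.lab = 19  [terminal]
12. n7.idx = true  [terminal]
13. n4.tag = "zm"  ["zm"]
14. n3.mk = 22  [22]
15. n3.ok = true  [E.live == true]
16. n8.wid = false  [terminal]
17. n9.idx = false  [terminal]
18. n2.depth = 15  [E.mk * -1 + 37]
19. n2.acc = false  [E.mk > 22]
20. n10.acc = 0  [0]
21. n11.cnt = true  [S.acc > -1]
22. n11.sig = 16  [S.acc + 16]
23. n12.acc = 25  [25]
24. n13.idx = true  [terminal]
25. n14.lab = 0  [terminal]
26. n12.mk = -7  [D.acc + b.lab - 32]
27. n11.idx = false  [D.mk > -7]
28. n10.tag = "np"  ["np"]
29. n15.acc = 23  [len(S.tag) + 21]
30. n16.key = "um"  ["um"]
31. n16.live = false  [D.acc > 23]
32. n17.acc = 30  [len(C.key) + 28]
33. n18.wid = true  [terminal]
34. n19.wid = true  [terminal]
35. n17.mk = -7  [D.acc * 3 - 97]
36. n16.depth = 30  [30]
37. n16.acc = true  [not C.live]
38. n20.mk = true  [C.acc == true]
39. n20.val = false  [C.depth > 30]
40. n20.lim = false  [C.depth == D.acc]
41. n21.wid = false  [terminal]
42. n22.cnt = true  [true]
43. n22.sig = -6  [-6]
44. n23.lab = -1  [terminal]
45. n22.idx = false  [not B.cnt]
46. n20.acc = 5  [5]
47. n15.mk = 1  [D.acc - 22]
48. n1.acc = 6  [C.depth - 9]
49. n24.live = false  [false]
50. n24.cnt = 8  [S.acc + A.acc - 14]
51. n25.depth = 19  [terminal]
52. n24.mk = 0  [E.cnt + g.depth - 27]
53. n24.ok = true  [true]
54. n0.tag = "ww"  ["ww"]

0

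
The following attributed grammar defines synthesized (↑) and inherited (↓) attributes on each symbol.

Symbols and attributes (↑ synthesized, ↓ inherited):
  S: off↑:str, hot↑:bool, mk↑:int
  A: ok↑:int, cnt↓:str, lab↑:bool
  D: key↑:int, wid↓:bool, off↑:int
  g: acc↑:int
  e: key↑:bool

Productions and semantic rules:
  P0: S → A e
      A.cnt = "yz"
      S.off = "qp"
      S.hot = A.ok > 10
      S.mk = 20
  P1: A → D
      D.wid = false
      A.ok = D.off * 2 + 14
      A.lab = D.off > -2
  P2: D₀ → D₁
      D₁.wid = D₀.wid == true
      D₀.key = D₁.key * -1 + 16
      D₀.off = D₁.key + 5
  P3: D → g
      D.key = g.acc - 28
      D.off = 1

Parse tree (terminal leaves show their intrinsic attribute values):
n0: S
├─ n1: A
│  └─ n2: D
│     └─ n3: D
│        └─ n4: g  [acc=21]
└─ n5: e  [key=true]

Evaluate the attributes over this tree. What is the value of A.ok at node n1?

1. n1.cnt = "yz"  ["yz"]
2. n2.wid = false  [false]
3. n3.wid = false  [D₀.wid == true]
4. n4.acc = 21  [terminal]
5. n3.key = -7  [g.acc - 28]
6. n3.off = 1  [1]
7. n2.key = 23  [D₁.key * -1 + 16]
8. n2.off = -2  [D₁.key + 5]
9. n1.ok = 10  [D.off * 2 + 14]
10. n1.lab = false  [D.off > -2]
11. n5.key = true  [terminal]
12. n0.off = "qp"  ["qp"]
13. n0.hot = false  [A.ok > 10]
14. n0.mk = 20  [20]

10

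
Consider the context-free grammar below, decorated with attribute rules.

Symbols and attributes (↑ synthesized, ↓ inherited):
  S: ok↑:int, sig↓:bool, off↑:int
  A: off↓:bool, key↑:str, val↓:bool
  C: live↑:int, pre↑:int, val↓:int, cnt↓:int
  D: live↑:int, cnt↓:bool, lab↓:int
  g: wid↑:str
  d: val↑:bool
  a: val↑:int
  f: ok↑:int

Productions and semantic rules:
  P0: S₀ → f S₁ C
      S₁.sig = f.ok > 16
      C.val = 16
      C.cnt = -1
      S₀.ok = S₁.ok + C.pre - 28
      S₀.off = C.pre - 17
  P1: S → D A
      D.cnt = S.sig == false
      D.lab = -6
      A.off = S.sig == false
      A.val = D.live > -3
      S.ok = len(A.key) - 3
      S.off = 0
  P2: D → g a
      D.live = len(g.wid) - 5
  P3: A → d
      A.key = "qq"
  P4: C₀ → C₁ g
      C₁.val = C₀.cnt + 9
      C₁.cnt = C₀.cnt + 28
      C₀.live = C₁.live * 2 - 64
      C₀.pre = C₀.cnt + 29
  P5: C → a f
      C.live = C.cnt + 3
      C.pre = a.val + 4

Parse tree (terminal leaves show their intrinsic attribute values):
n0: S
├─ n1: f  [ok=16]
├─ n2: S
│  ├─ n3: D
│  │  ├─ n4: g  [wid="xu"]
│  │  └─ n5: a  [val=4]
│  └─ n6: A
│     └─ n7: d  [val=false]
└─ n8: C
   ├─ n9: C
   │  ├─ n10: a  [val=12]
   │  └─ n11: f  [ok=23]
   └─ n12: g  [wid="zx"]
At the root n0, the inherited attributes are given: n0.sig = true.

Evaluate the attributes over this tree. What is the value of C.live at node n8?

-4

1. n0.sig = true  [given at root]
2. n1.ok = 16  [terminal]
3. n2.sig = false  [f.ok > 16]
4. n3.cnt = true  [S.sig == false]
5. n3.lab = -6  [-6]
6. n4.wid = "xu"  [terminal]
7. n5.val = 4  [terminal]
8. n3.live = -3  [len(g.wid) - 5]
9. n6.off = true  [S.sig == false]
10. n6.val = false  [D.live > -3]
11. n7.val = false  [terminal]
12. n6.key = "qq"  ["qq"]
13. n2.ok = -1  [len(A.key) - 3]
14. n2.off = 0  [0]
15. n8.val = 16  [16]
16. n8.cnt = -1  [-1]
17. n9.val = 8  [C₀.cnt + 9]
18. n9.cnt = 27  [C₀.cnt + 28]
19. n10.val = 12  [terminal]
20. n11.ok = 23  [terminal]
21. n9.live = 30  [C.cnt + 3]
22. n9.pre = 16  [a.val + 4]
23. n12.wid = "zx"  [terminal]
24. n8.live = -4  [C₁.live * 2 - 64]
25. n8.pre = 28  [C₀.cnt + 29]
26. n0.ok = -1  [S₁.ok + C.pre - 28]
27. n0.off = 11  [C.pre - 17]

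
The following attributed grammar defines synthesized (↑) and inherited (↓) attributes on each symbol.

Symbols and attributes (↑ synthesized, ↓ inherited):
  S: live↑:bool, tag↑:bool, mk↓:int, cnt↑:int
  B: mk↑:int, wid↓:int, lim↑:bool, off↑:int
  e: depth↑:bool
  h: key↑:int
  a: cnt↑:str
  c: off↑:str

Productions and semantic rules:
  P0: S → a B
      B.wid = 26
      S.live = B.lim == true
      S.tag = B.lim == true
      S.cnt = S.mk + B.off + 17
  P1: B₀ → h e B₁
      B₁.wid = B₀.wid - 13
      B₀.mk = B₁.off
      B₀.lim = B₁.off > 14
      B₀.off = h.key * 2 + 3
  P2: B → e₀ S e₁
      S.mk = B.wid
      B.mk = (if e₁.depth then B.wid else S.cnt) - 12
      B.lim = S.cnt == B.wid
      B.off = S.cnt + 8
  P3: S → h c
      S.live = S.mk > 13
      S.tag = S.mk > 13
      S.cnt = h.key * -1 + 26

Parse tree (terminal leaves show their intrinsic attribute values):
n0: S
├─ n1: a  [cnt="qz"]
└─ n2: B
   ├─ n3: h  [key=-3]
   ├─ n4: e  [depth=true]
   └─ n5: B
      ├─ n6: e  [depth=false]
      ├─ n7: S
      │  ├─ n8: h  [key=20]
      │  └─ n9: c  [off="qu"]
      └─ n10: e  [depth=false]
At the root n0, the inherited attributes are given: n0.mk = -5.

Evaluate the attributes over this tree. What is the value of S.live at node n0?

false

1. n0.mk = -5  [given at root]
2. n1.cnt = "qz"  [terminal]
3. n2.wid = 26  [26]
4. n3.key = -3  [terminal]
5. n4.depth = true  [terminal]
6. n5.wid = 13  [B₀.wid - 13]
7. n6.depth = false  [terminal]
8. n7.mk = 13  [B.wid]
9. n8.key = 20  [terminal]
10. n9.off = "qu"  [terminal]
11. n7.live = false  [S.mk > 13]
12. n7.tag = false  [S.mk > 13]
13. n7.cnt = 6  [h.key * -1 + 26]
14. n10.depth = false  [terminal]
15. n5.mk = -6  [(if e₁.depth then B.wid else S.cnt) - 12]
16. n5.lim = false  [S.cnt == B.wid]
17. n5.off = 14  [S.cnt + 8]
18. n2.mk = 14  [B₁.off]
19. n2.lim = false  [B₁.off > 14]
20. n2.off = -3  [h.key * 2 + 3]
21. n0.live = false  [B.lim == true]
22. n0.tag = false  [B.lim == true]
23. n0.cnt = 9  [S.mk + B.off + 17]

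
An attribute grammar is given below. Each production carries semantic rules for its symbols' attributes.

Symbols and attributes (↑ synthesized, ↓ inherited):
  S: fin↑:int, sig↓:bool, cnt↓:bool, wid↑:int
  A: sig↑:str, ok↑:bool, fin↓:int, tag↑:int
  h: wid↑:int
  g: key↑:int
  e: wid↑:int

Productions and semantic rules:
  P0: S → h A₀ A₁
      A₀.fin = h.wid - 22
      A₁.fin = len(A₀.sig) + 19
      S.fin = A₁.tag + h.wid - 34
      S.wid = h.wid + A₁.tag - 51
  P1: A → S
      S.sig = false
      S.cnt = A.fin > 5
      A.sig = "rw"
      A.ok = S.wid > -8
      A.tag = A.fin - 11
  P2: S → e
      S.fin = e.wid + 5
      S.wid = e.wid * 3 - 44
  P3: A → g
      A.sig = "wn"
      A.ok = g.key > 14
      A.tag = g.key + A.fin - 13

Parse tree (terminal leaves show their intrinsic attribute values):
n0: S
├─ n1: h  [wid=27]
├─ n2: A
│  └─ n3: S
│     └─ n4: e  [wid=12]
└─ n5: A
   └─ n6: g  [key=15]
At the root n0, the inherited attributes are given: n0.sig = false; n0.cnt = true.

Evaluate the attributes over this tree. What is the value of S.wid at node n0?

1. n0.sig = false  [given at root]
2. n0.cnt = true  [given at root]
3. n1.wid = 27  [terminal]
4. n2.fin = 5  [h.wid - 22]
5. n3.sig = false  [false]
6. n3.cnt = false  [A.fin > 5]
7. n4.wid = 12  [terminal]
8. n3.fin = 17  [e.wid + 5]
9. n3.wid = -8  [e.wid * 3 - 44]
10. n2.sig = "rw"  ["rw"]
11. n2.ok = false  [S.wid > -8]
12. n2.tag = -6  [A.fin - 11]
13. n5.fin = 21  [len(A₀.sig) + 19]
14. n6.key = 15  [terminal]
15. n5.sig = "wn"  ["wn"]
16. n5.ok = true  [g.key > 14]
17. n5.tag = 23  [g.key + A.fin - 13]
18. n0.fin = 16  [A₁.tag + h.wid - 34]
19. n0.wid = -1  [h.wid + A₁.tag - 51]

-1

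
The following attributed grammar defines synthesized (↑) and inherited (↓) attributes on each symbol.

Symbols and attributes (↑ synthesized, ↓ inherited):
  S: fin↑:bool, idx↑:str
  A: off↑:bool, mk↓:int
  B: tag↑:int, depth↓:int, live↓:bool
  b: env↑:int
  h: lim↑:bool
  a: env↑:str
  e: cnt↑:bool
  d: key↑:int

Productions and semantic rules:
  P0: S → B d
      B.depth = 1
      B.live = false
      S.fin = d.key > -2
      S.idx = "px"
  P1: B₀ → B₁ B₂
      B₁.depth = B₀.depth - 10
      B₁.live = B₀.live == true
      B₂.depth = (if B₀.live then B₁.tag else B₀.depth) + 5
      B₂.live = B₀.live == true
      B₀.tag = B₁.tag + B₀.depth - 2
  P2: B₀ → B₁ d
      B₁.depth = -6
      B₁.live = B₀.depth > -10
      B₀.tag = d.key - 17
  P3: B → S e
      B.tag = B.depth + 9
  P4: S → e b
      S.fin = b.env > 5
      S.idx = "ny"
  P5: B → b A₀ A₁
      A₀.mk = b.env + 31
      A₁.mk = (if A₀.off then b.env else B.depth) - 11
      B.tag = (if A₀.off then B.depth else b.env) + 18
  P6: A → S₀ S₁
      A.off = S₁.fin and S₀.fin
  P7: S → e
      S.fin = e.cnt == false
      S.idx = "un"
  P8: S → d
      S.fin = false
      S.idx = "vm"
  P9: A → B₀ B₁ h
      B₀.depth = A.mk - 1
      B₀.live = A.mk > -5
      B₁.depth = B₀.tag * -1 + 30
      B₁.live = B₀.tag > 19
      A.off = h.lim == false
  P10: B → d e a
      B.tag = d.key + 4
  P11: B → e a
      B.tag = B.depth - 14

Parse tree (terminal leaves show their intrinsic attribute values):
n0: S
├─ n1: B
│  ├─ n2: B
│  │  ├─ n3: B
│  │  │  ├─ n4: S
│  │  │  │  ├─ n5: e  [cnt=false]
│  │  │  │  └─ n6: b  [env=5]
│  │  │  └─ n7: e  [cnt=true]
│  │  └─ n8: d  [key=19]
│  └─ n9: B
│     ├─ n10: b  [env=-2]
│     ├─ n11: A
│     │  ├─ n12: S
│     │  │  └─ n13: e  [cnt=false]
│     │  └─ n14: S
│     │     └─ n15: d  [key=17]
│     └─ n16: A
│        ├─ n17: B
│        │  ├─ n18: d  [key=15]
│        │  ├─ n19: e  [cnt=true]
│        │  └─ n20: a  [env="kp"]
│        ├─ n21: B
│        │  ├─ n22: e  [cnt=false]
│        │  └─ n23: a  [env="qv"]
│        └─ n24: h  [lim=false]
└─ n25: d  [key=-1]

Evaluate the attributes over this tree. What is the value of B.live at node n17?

1. n1.depth = 1  [1]
2. n1.live = false  [false]
3. n2.depth = -9  [B₀.depth - 10]
4. n2.live = false  [B₀.live == true]
5. n3.depth = -6  [-6]
6. n3.live = true  [B₀.depth > -10]
7. n5.cnt = false  [terminal]
8. n6.env = 5  [terminal]
9. n4.fin = false  [b.env > 5]
10. n4.idx = "ny"  ["ny"]
11. n7.cnt = true  [terminal]
12. n3.tag = 3  [B.depth + 9]
13. n8.key = 19  [terminal]
14. n2.tag = 2  [d.key - 17]
15. n9.depth = 6  [(if B₀.live then B₁.tag else B₀.depth) + 5]
16. n9.live = false  [B₀.live == true]
17. n10.env = -2  [terminal]
18. n11.mk = 29  [b.env + 31]
19. n13.cnt = false  [terminal]
20. n12.fin = true  [e.cnt == false]
21. n12.idx = "un"  ["un"]
22. n15.key = 17  [terminal]
23. n14.fin = false  [false]
24. n14.idx = "vm"  ["vm"]
25. n11.off = false  [S₁.fin and S₀.fin]
26. n16.mk = -5  [(if A₀.off then b.env else B.depth) - 11]
27. n17.depth = -6  [A.mk - 1]
28. n17.live = false  [A.mk > -5]
29. n18.key = 15  [terminal]
30. n19.cnt = true  [terminal]
31. n20.env = "kp"  [terminal]
32. n17.tag = 19  [d.key + 4]
33. n21.depth = 11  [B₀.tag * -1 + 30]
34. n21.live = false  [B₀.tag > 19]
35. n22.cnt = false  [terminal]
36. n23.env = "qv"  [terminal]
37. n21.tag = -3  [B.depth - 14]
38. n24.lim = false  [terminal]
39. n16.off = true  [h.lim == false]
40. n9.tag = 16  [(if A₀.off then B.depth else b.env) + 18]
41. n1.tag = 1  [B₁.tag + B₀.depth - 2]
42. n25.key = -1  [terminal]
43. n0.fin = true  [d.key > -2]
44. n0.idx = "px"  ["px"]

false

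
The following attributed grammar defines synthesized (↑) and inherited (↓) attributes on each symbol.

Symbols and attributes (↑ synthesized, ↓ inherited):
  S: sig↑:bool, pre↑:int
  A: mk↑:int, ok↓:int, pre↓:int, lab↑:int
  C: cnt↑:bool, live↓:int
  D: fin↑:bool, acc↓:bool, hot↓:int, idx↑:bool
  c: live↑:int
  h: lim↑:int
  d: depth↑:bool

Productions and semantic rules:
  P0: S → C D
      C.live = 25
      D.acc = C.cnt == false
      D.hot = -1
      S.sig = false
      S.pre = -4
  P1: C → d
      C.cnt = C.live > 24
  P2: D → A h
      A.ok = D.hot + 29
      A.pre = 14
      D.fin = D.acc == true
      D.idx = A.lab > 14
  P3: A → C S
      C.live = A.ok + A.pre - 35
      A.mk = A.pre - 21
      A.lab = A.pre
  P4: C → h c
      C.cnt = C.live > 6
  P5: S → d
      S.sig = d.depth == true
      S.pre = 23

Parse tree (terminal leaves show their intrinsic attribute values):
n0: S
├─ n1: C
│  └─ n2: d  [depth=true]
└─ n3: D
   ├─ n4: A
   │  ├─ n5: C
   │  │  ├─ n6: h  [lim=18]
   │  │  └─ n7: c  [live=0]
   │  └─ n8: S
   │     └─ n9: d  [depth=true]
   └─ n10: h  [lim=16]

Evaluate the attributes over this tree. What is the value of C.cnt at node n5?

1. n1.live = 25  [25]
2. n2.depth = true  [terminal]
3. n1.cnt = true  [C.live > 24]
4. n3.acc = false  [C.cnt == false]
5. n3.hot = -1  [-1]
6. n4.ok = 28  [D.hot + 29]
7. n4.pre = 14  [14]
8. n5.live = 7  [A.ok + A.pre - 35]
9. n6.lim = 18  [terminal]
10. n7.live = 0  [terminal]
11. n5.cnt = true  [C.live > 6]
12. n9.depth = true  [terminal]
13. n8.sig = true  [d.depth == true]
14. n8.pre = 23  [23]
15. n4.mk = -7  [A.pre - 21]
16. n4.lab = 14  [A.pre]
17. n10.lim = 16  [terminal]
18. n3.fin = false  [D.acc == true]
19. n3.idx = false  [A.lab > 14]
20. n0.sig = false  [false]
21. n0.pre = -4  [-4]

true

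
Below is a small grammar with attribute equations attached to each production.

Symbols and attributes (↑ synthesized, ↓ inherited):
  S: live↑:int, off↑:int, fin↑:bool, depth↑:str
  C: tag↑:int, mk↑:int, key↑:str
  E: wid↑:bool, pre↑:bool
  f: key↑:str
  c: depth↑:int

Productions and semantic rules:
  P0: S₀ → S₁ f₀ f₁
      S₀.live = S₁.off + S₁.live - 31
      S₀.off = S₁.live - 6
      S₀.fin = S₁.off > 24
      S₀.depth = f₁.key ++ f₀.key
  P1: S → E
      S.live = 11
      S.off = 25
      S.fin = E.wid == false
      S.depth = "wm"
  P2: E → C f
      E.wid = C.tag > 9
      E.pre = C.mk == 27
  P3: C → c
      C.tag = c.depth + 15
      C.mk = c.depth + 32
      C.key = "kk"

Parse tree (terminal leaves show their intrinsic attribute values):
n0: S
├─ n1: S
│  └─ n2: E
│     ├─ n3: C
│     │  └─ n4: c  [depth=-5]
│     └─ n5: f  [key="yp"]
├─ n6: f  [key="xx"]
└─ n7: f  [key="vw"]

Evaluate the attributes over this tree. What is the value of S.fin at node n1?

false

1. n4.depth = -5  [terminal]
2. n3.tag = 10  [c.depth + 15]
3. n3.mk = 27  [c.depth + 32]
4. n3.key = "kk"  ["kk"]
5. n5.key = "yp"  [terminal]
6. n2.wid = true  [C.tag > 9]
7. n2.pre = true  [C.mk == 27]
8. n1.live = 11  [11]
9. n1.off = 25  [25]
10. n1.fin = false  [E.wid == false]
11. n1.depth = "wm"  ["wm"]
12. n6.key = "xx"  [terminal]
13. n7.key = "vw"  [terminal]
14. n0.live = 5  [S₁.off + S₁.live - 31]
15. n0.off = 5  [S₁.live - 6]
16. n0.fin = true  [S₁.off > 24]
17. n0.depth = "vwxx"  [f₁.key ++ f₀.key]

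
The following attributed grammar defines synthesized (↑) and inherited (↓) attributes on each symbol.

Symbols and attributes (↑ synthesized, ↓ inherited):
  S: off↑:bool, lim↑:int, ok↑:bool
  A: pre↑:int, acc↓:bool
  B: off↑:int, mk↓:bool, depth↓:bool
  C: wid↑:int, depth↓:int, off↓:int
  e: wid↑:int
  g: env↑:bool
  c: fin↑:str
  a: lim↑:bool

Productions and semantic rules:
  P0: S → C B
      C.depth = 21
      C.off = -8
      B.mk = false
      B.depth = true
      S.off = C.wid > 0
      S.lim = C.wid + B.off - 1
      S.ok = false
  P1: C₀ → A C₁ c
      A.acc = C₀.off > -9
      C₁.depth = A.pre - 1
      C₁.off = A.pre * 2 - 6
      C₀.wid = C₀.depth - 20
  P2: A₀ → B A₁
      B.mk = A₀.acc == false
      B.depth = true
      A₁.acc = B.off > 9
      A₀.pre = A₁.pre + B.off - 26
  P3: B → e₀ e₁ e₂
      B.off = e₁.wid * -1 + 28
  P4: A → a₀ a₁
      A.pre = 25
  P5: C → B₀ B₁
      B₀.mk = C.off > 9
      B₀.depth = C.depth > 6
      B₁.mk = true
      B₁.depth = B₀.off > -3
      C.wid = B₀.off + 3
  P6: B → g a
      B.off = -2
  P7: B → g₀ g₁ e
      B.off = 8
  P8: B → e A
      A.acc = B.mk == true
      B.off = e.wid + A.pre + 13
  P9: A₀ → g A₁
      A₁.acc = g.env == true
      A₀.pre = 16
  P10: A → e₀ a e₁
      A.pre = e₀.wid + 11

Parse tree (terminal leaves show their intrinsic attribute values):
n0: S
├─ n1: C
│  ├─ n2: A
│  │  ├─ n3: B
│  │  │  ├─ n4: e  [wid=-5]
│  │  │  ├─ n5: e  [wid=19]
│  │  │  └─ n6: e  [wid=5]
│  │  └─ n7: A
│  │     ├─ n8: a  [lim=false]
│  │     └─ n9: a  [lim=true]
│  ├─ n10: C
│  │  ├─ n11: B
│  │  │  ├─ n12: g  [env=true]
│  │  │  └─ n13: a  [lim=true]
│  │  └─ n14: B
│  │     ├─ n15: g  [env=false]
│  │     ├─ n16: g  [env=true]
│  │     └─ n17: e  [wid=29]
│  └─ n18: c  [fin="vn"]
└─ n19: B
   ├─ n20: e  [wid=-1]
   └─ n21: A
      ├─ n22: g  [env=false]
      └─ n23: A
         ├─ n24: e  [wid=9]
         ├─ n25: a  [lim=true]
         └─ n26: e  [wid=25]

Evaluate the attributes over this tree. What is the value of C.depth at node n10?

7

1. n1.depth = 21  [21]
2. n1.off = -8  [-8]
3. n2.acc = true  [C₀.off > -9]
4. n3.mk = false  [A₀.acc == false]
5. n3.depth = true  [true]
6. n4.wid = -5  [terminal]
7. n5.wid = 19  [terminal]
8. n6.wid = 5  [terminal]
9. n3.off = 9  [e₁.wid * -1 + 28]
10. n7.acc = false  [B.off > 9]
11. n8.lim = false  [terminal]
12. n9.lim = true  [terminal]
13. n7.pre = 25  [25]
14. n2.pre = 8  [A₁.pre + B.off - 26]
15. n10.depth = 7  [A.pre - 1]
16. n10.off = 10  [A.pre * 2 - 6]
17. n11.mk = true  [C.off > 9]
18. n11.depth = true  [C.depth > 6]
19. n12.env = true  [terminal]
20. n13.lim = true  [terminal]
21. n11.off = -2  [-2]
22. n14.mk = true  [true]
23. n14.depth = true  [B₀.off > -3]
24. n15.env = false  [terminal]
25. n16.env = true  [terminal]
26. n17.wid = 29  [terminal]
27. n14.off = 8  [8]
28. n10.wid = 1  [B₀.off + 3]
29. n18.fin = "vn"  [terminal]
30. n1.wid = 1  [C₀.depth - 20]
31. n19.mk = false  [false]
32. n19.depth = true  [true]
33. n20.wid = -1  [terminal]
34. n21.acc = false  [B.mk == true]
35. n22.env = false  [terminal]
36. n23.acc = false  [g.env == true]
37. n24.wid = 9  [terminal]
38. n25.lim = true  [terminal]
39. n26.wid = 25  [terminal]
40. n23.pre = 20  [e₀.wid + 11]
41. n21.pre = 16  [16]
42. n19.off = 28  [e.wid + A.pre + 13]
43. n0.off = true  [C.wid > 0]
44. n0.lim = 28  [C.wid + B.off - 1]
45. n0.ok = false  [false]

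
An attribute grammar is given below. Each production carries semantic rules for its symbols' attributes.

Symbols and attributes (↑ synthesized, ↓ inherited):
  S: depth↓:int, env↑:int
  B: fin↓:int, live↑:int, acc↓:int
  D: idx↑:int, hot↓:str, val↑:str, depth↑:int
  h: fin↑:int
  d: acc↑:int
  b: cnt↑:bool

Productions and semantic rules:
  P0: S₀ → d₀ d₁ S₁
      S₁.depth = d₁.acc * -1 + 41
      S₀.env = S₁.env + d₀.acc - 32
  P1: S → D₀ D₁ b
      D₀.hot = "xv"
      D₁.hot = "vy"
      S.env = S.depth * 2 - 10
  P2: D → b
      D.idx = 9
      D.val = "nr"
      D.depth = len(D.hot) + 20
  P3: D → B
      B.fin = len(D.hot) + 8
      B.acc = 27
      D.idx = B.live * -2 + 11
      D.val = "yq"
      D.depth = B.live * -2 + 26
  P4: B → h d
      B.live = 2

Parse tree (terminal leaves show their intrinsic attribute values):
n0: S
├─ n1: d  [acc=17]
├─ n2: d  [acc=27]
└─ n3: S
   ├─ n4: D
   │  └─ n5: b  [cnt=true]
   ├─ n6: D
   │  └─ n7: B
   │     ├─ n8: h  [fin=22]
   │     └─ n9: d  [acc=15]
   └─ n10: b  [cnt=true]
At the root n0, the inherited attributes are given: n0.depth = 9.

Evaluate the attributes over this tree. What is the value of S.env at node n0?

1. n0.depth = 9  [given at root]
2. n1.acc = 17  [terminal]
3. n2.acc = 27  [terminal]
4. n3.depth = 14  [d₁.acc * -1 + 41]
5. n4.hot = "xv"  ["xv"]
6. n5.cnt = true  [terminal]
7. n4.idx = 9  [9]
8. n4.val = "nr"  ["nr"]
9. n4.depth = 22  [len(D.hot) + 20]
10. n6.hot = "vy"  ["vy"]
11. n7.fin = 10  [len(D.hot) + 8]
12. n7.acc = 27  [27]
13. n8.fin = 22  [terminal]
14. n9.acc = 15  [terminal]
15. n7.live = 2  [2]
16. n6.idx = 7  [B.live * -2 + 11]
17. n6.val = "yq"  ["yq"]
18. n6.depth = 22  [B.live * -2 + 26]
19. n10.cnt = true  [terminal]
20. n3.env = 18  [S.depth * 2 - 10]
21. n0.env = 3  [S₁.env + d₀.acc - 32]

3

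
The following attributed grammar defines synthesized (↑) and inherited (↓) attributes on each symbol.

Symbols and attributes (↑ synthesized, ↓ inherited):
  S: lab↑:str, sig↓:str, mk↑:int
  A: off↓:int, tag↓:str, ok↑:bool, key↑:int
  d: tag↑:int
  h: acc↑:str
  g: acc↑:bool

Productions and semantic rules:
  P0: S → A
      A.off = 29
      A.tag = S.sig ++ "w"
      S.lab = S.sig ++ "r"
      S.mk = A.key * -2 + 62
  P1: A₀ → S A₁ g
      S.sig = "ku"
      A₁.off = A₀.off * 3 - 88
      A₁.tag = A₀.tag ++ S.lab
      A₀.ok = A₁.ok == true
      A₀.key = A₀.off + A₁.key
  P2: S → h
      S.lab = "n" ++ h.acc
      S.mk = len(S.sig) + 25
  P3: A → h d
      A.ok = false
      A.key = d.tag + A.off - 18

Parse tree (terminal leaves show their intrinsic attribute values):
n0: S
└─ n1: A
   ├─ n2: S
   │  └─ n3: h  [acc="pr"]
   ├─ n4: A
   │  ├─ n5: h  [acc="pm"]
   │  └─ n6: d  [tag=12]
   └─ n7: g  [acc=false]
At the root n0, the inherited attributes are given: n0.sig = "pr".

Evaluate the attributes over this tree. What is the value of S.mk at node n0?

18

1. n0.sig = "pr"  [given at root]
2. n1.off = 29  [29]
3. n1.tag = "prw"  [S.sig ++ "w"]
4. n2.sig = "ku"  ["ku"]
5. n3.acc = "pr"  [terminal]
6. n2.lab = "npr"  ["n" ++ h.acc]
7. n2.mk = 27  [len(S.sig) + 25]
8. n4.off = -1  [A₀.off * 3 - 88]
9. n4.tag = "prwnpr"  [A₀.tag ++ S.lab]
10. n5.acc = "pm"  [terminal]
11. n6.tag = 12  [terminal]
12. n4.ok = false  [false]
13. n4.key = -7  [d.tag + A.off - 18]
14. n7.acc = false  [terminal]
15. n1.ok = false  [A₁.ok == true]
16. n1.key = 22  [A₀.off + A₁.key]
17. n0.lab = "prr"  [S.sig ++ "r"]
18. n0.mk = 18  [A.key * -2 + 62]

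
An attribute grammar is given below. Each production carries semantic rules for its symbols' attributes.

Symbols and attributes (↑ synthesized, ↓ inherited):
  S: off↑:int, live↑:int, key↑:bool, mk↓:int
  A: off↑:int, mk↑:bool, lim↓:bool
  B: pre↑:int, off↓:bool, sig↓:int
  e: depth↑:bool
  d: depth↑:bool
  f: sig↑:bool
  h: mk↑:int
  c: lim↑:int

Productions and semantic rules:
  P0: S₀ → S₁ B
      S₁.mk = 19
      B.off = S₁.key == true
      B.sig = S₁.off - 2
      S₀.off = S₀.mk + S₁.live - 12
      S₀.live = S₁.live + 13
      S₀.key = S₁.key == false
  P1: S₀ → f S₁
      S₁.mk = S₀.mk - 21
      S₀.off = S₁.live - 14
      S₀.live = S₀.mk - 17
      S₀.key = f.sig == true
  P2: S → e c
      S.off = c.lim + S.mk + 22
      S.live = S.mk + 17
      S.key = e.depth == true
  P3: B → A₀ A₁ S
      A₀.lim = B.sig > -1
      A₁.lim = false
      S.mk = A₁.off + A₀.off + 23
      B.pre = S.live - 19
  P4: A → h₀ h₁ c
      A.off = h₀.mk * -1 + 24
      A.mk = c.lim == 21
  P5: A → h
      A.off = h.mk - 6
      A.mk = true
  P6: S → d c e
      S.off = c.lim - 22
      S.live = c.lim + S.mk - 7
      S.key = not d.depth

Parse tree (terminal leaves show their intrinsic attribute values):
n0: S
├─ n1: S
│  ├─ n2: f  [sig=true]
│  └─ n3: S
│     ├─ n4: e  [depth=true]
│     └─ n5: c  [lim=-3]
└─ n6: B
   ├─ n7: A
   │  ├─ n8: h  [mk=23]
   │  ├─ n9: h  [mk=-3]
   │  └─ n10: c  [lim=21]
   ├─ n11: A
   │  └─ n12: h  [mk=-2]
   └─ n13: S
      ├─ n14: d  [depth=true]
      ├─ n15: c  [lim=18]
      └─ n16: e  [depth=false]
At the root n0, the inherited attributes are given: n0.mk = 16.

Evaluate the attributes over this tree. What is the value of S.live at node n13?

1. n0.mk = 16  [given at root]
2. n1.mk = 19  [19]
3. n2.sig = true  [terminal]
4. n3.mk = -2  [S₀.mk - 21]
5. n4.depth = true  [terminal]
6. n5.lim = -3  [terminal]
7. n3.off = 17  [c.lim + S.mk + 22]
8. n3.live = 15  [S.mk + 17]
9. n3.key = true  [e.depth == true]
10. n1.off = 1  [S₁.live - 14]
11. n1.live = 2  [S₀.mk - 17]
12. n1.key = true  [f.sig == true]
13. n6.off = true  [S₁.key == true]
14. n6.sig = -1  [S₁.off - 2]
15. n7.lim = false  [B.sig > -1]
16. n8.mk = 23  [terminal]
17. n9.mk = -3  [terminal]
18. n10.lim = 21  [terminal]
19. n7.off = 1  [h₀.mk * -1 + 24]
20. n7.mk = true  [c.lim == 21]
21. n11.lim = false  [false]
22. n12.mk = -2  [terminal]
23. n11.off = -8  [h.mk - 6]
24. n11.mk = true  [true]
25. n13.mk = 16  [A₁.off + A₀.off + 23]
26. n14.depth = true  [terminal]
27. n15.lim = 18  [terminal]
28. n16.depth = false  [terminal]
29. n13.off = -4  [c.lim - 22]
30. n13.live = 27  [c.lim + S.mk - 7]
31. n13.key = false  [not d.depth]
32. n6.pre = 8  [S.live - 19]
33. n0.off = 6  [S₀.mk + S₁.live - 12]
34. n0.live = 15  [S₁.live + 13]
35. n0.key = false  [S₁.key == false]

27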